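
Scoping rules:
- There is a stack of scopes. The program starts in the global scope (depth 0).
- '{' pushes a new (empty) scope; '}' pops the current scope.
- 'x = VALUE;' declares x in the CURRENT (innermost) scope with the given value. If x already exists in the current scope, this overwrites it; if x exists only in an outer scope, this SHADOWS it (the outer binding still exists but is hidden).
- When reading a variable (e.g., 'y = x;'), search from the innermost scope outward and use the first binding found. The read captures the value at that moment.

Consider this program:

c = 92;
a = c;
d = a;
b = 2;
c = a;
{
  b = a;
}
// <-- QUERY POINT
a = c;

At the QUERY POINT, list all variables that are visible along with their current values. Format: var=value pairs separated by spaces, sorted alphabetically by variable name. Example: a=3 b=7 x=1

Answer: a=92 b=2 c=92 d=92

Derivation:
Step 1: declare c=92 at depth 0
Step 2: declare a=(read c)=92 at depth 0
Step 3: declare d=(read a)=92 at depth 0
Step 4: declare b=2 at depth 0
Step 5: declare c=(read a)=92 at depth 0
Step 6: enter scope (depth=1)
Step 7: declare b=(read a)=92 at depth 1
Step 8: exit scope (depth=0)
Visible at query point: a=92 b=2 c=92 d=92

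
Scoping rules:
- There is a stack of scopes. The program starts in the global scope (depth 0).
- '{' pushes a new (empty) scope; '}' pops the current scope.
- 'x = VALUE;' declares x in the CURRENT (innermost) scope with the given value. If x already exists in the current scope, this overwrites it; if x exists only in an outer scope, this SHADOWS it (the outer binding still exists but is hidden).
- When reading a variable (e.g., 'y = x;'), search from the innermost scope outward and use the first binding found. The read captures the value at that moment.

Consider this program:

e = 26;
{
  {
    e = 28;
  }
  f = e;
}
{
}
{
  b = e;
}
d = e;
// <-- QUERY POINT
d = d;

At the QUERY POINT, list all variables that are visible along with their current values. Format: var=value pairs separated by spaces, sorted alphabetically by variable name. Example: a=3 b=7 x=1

Step 1: declare e=26 at depth 0
Step 2: enter scope (depth=1)
Step 3: enter scope (depth=2)
Step 4: declare e=28 at depth 2
Step 5: exit scope (depth=1)
Step 6: declare f=(read e)=26 at depth 1
Step 7: exit scope (depth=0)
Step 8: enter scope (depth=1)
Step 9: exit scope (depth=0)
Step 10: enter scope (depth=1)
Step 11: declare b=(read e)=26 at depth 1
Step 12: exit scope (depth=0)
Step 13: declare d=(read e)=26 at depth 0
Visible at query point: d=26 e=26

Answer: d=26 e=26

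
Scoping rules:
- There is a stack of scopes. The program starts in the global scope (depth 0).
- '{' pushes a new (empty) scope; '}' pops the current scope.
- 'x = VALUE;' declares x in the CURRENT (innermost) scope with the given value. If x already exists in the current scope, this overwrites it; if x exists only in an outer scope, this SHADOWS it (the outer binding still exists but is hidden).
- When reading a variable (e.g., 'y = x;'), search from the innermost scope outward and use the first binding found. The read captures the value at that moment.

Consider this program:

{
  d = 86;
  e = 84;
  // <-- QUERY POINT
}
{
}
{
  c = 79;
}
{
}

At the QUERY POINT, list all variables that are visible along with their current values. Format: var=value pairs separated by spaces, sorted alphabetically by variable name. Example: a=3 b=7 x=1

Answer: d=86 e=84

Derivation:
Step 1: enter scope (depth=1)
Step 2: declare d=86 at depth 1
Step 3: declare e=84 at depth 1
Visible at query point: d=86 e=84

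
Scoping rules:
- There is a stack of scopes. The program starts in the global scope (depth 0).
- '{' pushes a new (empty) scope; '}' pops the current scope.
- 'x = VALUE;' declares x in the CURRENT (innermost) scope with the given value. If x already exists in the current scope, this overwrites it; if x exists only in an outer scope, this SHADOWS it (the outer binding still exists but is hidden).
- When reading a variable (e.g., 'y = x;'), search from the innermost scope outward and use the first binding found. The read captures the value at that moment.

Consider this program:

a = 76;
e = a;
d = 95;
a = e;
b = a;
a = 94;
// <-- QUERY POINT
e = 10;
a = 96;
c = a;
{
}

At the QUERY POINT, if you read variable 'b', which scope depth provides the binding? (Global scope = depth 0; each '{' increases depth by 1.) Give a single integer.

Answer: 0

Derivation:
Step 1: declare a=76 at depth 0
Step 2: declare e=(read a)=76 at depth 0
Step 3: declare d=95 at depth 0
Step 4: declare a=(read e)=76 at depth 0
Step 5: declare b=(read a)=76 at depth 0
Step 6: declare a=94 at depth 0
Visible at query point: a=94 b=76 d=95 e=76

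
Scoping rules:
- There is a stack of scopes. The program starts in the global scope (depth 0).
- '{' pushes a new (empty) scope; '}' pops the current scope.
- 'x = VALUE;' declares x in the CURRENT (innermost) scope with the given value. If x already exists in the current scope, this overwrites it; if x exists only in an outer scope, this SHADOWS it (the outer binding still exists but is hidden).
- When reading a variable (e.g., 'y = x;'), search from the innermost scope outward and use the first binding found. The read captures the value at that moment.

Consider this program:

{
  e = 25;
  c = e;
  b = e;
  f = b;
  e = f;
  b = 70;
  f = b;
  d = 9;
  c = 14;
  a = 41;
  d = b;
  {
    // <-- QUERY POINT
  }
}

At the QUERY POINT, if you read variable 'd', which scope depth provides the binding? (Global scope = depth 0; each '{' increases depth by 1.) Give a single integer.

Answer: 1

Derivation:
Step 1: enter scope (depth=1)
Step 2: declare e=25 at depth 1
Step 3: declare c=(read e)=25 at depth 1
Step 4: declare b=(read e)=25 at depth 1
Step 5: declare f=(read b)=25 at depth 1
Step 6: declare e=(read f)=25 at depth 1
Step 7: declare b=70 at depth 1
Step 8: declare f=(read b)=70 at depth 1
Step 9: declare d=9 at depth 1
Step 10: declare c=14 at depth 1
Step 11: declare a=41 at depth 1
Step 12: declare d=(read b)=70 at depth 1
Step 13: enter scope (depth=2)
Visible at query point: a=41 b=70 c=14 d=70 e=25 f=70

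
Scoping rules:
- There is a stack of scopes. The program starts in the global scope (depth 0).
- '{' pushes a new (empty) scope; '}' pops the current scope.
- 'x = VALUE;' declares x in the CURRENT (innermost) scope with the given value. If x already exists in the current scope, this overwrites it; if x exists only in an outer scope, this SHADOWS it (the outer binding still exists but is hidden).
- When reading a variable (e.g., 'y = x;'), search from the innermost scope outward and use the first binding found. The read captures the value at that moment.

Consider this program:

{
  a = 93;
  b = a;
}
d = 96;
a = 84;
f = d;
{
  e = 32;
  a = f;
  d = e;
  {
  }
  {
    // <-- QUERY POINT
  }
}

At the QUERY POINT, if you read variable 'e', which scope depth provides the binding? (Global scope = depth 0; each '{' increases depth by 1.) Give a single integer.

Answer: 1

Derivation:
Step 1: enter scope (depth=1)
Step 2: declare a=93 at depth 1
Step 3: declare b=(read a)=93 at depth 1
Step 4: exit scope (depth=0)
Step 5: declare d=96 at depth 0
Step 6: declare a=84 at depth 0
Step 7: declare f=(read d)=96 at depth 0
Step 8: enter scope (depth=1)
Step 9: declare e=32 at depth 1
Step 10: declare a=(read f)=96 at depth 1
Step 11: declare d=(read e)=32 at depth 1
Step 12: enter scope (depth=2)
Step 13: exit scope (depth=1)
Step 14: enter scope (depth=2)
Visible at query point: a=96 d=32 e=32 f=96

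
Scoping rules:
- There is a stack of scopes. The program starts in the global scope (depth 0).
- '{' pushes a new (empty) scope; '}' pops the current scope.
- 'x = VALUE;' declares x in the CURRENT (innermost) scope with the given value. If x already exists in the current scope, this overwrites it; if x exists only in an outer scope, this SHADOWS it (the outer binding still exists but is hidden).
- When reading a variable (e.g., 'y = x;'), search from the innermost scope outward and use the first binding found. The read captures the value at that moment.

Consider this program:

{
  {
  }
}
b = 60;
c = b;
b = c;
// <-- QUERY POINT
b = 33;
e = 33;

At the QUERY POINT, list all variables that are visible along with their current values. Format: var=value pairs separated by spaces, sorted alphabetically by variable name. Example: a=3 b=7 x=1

Answer: b=60 c=60

Derivation:
Step 1: enter scope (depth=1)
Step 2: enter scope (depth=2)
Step 3: exit scope (depth=1)
Step 4: exit scope (depth=0)
Step 5: declare b=60 at depth 0
Step 6: declare c=(read b)=60 at depth 0
Step 7: declare b=(read c)=60 at depth 0
Visible at query point: b=60 c=60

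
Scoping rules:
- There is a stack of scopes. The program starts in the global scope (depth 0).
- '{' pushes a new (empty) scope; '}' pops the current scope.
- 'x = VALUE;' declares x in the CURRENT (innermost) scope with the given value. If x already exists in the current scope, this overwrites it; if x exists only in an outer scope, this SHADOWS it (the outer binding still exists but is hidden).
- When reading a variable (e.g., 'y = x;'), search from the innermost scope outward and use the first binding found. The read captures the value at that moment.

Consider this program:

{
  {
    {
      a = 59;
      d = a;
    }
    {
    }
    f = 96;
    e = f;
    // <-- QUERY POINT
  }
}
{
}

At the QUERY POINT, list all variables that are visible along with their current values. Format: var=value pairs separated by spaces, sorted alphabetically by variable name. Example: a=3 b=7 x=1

Step 1: enter scope (depth=1)
Step 2: enter scope (depth=2)
Step 3: enter scope (depth=3)
Step 4: declare a=59 at depth 3
Step 5: declare d=(read a)=59 at depth 3
Step 6: exit scope (depth=2)
Step 7: enter scope (depth=3)
Step 8: exit scope (depth=2)
Step 9: declare f=96 at depth 2
Step 10: declare e=(read f)=96 at depth 2
Visible at query point: e=96 f=96

Answer: e=96 f=96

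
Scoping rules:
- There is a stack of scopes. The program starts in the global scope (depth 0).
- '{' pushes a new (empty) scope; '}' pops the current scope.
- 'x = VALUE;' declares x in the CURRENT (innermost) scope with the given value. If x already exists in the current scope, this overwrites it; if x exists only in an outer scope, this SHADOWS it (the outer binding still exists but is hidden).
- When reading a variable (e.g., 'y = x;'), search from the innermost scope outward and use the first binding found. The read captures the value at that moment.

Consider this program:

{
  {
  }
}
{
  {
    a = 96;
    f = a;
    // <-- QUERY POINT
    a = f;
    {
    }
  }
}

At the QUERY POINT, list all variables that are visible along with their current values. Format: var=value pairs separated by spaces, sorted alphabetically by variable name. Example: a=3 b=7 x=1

Answer: a=96 f=96

Derivation:
Step 1: enter scope (depth=1)
Step 2: enter scope (depth=2)
Step 3: exit scope (depth=1)
Step 4: exit scope (depth=0)
Step 5: enter scope (depth=1)
Step 6: enter scope (depth=2)
Step 7: declare a=96 at depth 2
Step 8: declare f=(read a)=96 at depth 2
Visible at query point: a=96 f=96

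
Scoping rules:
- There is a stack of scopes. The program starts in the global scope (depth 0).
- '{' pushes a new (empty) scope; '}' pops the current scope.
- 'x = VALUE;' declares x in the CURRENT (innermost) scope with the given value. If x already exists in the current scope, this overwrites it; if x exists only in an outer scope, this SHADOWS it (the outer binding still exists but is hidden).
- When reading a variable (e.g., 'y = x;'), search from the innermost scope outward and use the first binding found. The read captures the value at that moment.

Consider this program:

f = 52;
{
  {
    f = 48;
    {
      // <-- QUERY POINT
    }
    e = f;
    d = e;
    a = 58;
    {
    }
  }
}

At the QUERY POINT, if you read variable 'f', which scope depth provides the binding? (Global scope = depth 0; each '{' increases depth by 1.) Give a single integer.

Step 1: declare f=52 at depth 0
Step 2: enter scope (depth=1)
Step 3: enter scope (depth=2)
Step 4: declare f=48 at depth 2
Step 5: enter scope (depth=3)
Visible at query point: f=48

Answer: 2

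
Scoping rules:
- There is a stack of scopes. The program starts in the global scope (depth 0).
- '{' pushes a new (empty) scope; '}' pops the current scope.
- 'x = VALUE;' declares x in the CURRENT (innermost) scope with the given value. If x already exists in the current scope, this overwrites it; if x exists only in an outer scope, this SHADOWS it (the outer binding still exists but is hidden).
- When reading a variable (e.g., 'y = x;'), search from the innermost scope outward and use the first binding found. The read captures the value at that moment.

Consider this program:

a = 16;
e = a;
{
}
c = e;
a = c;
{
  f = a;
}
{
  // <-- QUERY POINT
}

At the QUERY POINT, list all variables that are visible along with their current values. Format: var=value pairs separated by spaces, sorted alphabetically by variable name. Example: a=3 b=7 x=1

Answer: a=16 c=16 e=16

Derivation:
Step 1: declare a=16 at depth 0
Step 2: declare e=(read a)=16 at depth 0
Step 3: enter scope (depth=1)
Step 4: exit scope (depth=0)
Step 5: declare c=(read e)=16 at depth 0
Step 6: declare a=(read c)=16 at depth 0
Step 7: enter scope (depth=1)
Step 8: declare f=(read a)=16 at depth 1
Step 9: exit scope (depth=0)
Step 10: enter scope (depth=1)
Visible at query point: a=16 c=16 e=16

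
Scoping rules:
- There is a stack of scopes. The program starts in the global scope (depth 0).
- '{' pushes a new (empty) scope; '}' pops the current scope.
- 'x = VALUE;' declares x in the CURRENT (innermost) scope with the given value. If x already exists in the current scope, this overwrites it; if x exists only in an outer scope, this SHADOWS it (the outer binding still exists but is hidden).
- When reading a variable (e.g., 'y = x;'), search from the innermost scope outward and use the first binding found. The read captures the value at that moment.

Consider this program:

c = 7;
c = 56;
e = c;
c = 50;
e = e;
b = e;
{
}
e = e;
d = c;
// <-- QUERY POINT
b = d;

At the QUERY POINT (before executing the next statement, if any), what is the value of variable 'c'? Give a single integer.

Step 1: declare c=7 at depth 0
Step 2: declare c=56 at depth 0
Step 3: declare e=(read c)=56 at depth 0
Step 4: declare c=50 at depth 0
Step 5: declare e=(read e)=56 at depth 0
Step 6: declare b=(read e)=56 at depth 0
Step 7: enter scope (depth=1)
Step 8: exit scope (depth=0)
Step 9: declare e=(read e)=56 at depth 0
Step 10: declare d=(read c)=50 at depth 0
Visible at query point: b=56 c=50 d=50 e=56

Answer: 50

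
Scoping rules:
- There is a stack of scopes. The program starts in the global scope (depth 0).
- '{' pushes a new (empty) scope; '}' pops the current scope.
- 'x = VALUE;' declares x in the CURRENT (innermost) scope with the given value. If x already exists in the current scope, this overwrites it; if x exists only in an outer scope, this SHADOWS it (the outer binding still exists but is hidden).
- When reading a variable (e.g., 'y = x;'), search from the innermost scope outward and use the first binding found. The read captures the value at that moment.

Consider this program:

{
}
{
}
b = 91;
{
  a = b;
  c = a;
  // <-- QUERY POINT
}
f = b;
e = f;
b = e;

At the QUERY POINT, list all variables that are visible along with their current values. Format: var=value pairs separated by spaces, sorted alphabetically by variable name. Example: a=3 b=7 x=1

Step 1: enter scope (depth=1)
Step 2: exit scope (depth=0)
Step 3: enter scope (depth=1)
Step 4: exit scope (depth=0)
Step 5: declare b=91 at depth 0
Step 6: enter scope (depth=1)
Step 7: declare a=(read b)=91 at depth 1
Step 8: declare c=(read a)=91 at depth 1
Visible at query point: a=91 b=91 c=91

Answer: a=91 b=91 c=91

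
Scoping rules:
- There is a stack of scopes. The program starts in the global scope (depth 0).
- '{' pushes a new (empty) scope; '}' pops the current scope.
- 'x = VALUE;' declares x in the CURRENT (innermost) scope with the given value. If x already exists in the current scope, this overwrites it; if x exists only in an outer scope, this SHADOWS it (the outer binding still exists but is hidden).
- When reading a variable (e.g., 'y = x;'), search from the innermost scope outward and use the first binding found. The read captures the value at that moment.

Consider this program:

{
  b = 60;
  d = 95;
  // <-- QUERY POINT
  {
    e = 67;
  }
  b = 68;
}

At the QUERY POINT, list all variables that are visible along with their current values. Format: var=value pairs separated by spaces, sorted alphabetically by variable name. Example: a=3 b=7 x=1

Step 1: enter scope (depth=1)
Step 2: declare b=60 at depth 1
Step 3: declare d=95 at depth 1
Visible at query point: b=60 d=95

Answer: b=60 d=95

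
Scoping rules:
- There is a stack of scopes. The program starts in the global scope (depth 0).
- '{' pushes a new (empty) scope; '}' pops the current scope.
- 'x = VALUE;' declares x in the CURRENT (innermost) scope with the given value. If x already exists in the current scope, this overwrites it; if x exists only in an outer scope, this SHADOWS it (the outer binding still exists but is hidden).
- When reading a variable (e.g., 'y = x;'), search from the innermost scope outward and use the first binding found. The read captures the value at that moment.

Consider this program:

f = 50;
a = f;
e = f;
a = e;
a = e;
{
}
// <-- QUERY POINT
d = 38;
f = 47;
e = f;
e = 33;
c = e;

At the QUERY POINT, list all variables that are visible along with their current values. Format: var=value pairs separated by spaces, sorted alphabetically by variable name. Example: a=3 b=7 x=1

Step 1: declare f=50 at depth 0
Step 2: declare a=(read f)=50 at depth 0
Step 3: declare e=(read f)=50 at depth 0
Step 4: declare a=(read e)=50 at depth 0
Step 5: declare a=(read e)=50 at depth 0
Step 6: enter scope (depth=1)
Step 7: exit scope (depth=0)
Visible at query point: a=50 e=50 f=50

Answer: a=50 e=50 f=50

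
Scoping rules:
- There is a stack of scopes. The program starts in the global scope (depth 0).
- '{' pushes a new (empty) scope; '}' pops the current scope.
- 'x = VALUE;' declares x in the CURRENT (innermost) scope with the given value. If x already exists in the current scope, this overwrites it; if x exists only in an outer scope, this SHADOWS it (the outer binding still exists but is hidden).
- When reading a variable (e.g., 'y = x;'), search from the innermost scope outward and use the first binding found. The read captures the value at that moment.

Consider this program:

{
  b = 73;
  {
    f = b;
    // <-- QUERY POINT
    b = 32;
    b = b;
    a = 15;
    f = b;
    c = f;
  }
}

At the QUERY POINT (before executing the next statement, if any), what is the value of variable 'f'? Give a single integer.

Answer: 73

Derivation:
Step 1: enter scope (depth=1)
Step 2: declare b=73 at depth 1
Step 3: enter scope (depth=2)
Step 4: declare f=(read b)=73 at depth 2
Visible at query point: b=73 f=73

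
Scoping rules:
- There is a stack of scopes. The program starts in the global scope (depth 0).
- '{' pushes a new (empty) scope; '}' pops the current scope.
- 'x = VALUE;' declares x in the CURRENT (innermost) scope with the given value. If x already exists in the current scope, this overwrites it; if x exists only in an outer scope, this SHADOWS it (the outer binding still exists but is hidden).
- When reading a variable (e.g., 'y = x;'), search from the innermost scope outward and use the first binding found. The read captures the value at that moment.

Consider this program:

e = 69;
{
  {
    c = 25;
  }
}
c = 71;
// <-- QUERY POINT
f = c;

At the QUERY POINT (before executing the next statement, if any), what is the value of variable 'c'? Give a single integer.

Step 1: declare e=69 at depth 0
Step 2: enter scope (depth=1)
Step 3: enter scope (depth=2)
Step 4: declare c=25 at depth 2
Step 5: exit scope (depth=1)
Step 6: exit scope (depth=0)
Step 7: declare c=71 at depth 0
Visible at query point: c=71 e=69

Answer: 71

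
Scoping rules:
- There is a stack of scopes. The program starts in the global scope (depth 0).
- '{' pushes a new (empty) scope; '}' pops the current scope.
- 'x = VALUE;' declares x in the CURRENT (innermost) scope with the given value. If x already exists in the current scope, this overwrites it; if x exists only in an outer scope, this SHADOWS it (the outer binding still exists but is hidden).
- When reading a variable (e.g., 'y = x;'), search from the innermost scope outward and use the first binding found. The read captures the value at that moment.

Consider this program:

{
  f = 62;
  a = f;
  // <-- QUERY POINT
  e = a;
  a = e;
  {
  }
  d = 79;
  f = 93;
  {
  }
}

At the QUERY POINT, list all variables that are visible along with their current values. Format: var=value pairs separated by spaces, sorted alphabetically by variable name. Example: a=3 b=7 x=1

Step 1: enter scope (depth=1)
Step 2: declare f=62 at depth 1
Step 3: declare a=(read f)=62 at depth 1
Visible at query point: a=62 f=62

Answer: a=62 f=62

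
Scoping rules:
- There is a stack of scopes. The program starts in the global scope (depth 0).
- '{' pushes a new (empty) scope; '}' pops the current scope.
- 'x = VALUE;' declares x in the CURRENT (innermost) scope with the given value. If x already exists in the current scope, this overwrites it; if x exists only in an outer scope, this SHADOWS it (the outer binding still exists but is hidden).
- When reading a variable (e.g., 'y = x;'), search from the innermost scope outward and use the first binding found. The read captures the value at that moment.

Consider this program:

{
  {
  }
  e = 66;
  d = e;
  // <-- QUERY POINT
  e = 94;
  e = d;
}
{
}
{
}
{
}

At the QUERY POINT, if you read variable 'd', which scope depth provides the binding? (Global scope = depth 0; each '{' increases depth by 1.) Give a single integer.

Answer: 1

Derivation:
Step 1: enter scope (depth=1)
Step 2: enter scope (depth=2)
Step 3: exit scope (depth=1)
Step 4: declare e=66 at depth 1
Step 5: declare d=(read e)=66 at depth 1
Visible at query point: d=66 e=66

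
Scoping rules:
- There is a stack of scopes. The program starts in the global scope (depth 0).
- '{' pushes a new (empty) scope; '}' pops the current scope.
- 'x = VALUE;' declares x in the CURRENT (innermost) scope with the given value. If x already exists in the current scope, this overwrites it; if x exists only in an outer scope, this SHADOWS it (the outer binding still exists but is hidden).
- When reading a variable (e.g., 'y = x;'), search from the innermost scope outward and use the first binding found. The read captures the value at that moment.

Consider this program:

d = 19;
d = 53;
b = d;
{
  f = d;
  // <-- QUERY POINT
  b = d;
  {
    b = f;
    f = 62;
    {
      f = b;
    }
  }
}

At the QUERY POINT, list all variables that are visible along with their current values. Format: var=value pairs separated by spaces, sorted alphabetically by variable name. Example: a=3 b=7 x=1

Step 1: declare d=19 at depth 0
Step 2: declare d=53 at depth 0
Step 3: declare b=(read d)=53 at depth 0
Step 4: enter scope (depth=1)
Step 5: declare f=(read d)=53 at depth 1
Visible at query point: b=53 d=53 f=53

Answer: b=53 d=53 f=53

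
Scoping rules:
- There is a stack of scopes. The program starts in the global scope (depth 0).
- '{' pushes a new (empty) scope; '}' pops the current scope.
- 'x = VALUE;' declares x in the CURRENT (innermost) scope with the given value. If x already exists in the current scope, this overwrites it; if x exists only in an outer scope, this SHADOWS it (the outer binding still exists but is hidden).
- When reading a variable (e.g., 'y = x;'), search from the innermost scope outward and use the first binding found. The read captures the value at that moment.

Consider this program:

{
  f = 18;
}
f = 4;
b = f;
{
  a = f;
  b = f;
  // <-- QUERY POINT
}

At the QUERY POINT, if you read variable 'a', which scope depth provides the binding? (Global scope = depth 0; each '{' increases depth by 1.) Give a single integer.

Answer: 1

Derivation:
Step 1: enter scope (depth=1)
Step 2: declare f=18 at depth 1
Step 3: exit scope (depth=0)
Step 4: declare f=4 at depth 0
Step 5: declare b=(read f)=4 at depth 0
Step 6: enter scope (depth=1)
Step 7: declare a=(read f)=4 at depth 1
Step 8: declare b=(read f)=4 at depth 1
Visible at query point: a=4 b=4 f=4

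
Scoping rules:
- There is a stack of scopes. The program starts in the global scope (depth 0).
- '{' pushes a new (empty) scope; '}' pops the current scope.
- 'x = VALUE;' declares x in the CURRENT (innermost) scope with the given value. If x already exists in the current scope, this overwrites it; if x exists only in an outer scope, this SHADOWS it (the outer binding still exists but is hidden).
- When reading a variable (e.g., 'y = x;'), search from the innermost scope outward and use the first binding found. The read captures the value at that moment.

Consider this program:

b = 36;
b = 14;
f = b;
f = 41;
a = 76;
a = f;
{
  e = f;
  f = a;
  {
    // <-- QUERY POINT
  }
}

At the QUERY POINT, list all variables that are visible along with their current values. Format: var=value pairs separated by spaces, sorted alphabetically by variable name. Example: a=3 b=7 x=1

Answer: a=41 b=14 e=41 f=41

Derivation:
Step 1: declare b=36 at depth 0
Step 2: declare b=14 at depth 0
Step 3: declare f=(read b)=14 at depth 0
Step 4: declare f=41 at depth 0
Step 5: declare a=76 at depth 0
Step 6: declare a=(read f)=41 at depth 0
Step 7: enter scope (depth=1)
Step 8: declare e=(read f)=41 at depth 1
Step 9: declare f=(read a)=41 at depth 1
Step 10: enter scope (depth=2)
Visible at query point: a=41 b=14 e=41 f=41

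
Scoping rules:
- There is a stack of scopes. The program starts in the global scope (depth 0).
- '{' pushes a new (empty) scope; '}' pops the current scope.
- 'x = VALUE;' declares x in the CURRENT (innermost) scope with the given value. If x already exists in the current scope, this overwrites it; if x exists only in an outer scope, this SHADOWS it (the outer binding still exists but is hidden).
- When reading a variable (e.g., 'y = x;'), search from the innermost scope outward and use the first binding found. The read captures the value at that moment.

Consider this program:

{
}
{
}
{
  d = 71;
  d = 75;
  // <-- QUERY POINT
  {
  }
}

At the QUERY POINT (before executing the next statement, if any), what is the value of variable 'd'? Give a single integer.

Answer: 75

Derivation:
Step 1: enter scope (depth=1)
Step 2: exit scope (depth=0)
Step 3: enter scope (depth=1)
Step 4: exit scope (depth=0)
Step 5: enter scope (depth=1)
Step 6: declare d=71 at depth 1
Step 7: declare d=75 at depth 1
Visible at query point: d=75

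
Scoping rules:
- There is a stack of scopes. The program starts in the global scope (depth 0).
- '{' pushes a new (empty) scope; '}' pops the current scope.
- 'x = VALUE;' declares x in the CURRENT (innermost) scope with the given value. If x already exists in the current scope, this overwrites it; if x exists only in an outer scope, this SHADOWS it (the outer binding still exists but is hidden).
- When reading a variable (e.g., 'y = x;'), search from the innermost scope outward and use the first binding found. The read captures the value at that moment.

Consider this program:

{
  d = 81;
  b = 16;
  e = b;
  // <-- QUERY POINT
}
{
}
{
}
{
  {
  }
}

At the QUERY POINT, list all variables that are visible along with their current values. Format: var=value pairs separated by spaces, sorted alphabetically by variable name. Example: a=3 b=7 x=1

Step 1: enter scope (depth=1)
Step 2: declare d=81 at depth 1
Step 3: declare b=16 at depth 1
Step 4: declare e=(read b)=16 at depth 1
Visible at query point: b=16 d=81 e=16

Answer: b=16 d=81 e=16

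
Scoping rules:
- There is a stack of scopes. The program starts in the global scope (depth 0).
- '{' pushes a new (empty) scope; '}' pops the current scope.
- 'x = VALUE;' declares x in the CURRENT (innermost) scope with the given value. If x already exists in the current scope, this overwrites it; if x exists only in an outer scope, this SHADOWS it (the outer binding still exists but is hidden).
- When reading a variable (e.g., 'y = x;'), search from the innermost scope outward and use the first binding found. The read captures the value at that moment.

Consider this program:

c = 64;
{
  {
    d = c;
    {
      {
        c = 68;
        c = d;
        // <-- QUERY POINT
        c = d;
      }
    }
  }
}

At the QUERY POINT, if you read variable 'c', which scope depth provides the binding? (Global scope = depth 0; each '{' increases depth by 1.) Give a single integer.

Step 1: declare c=64 at depth 0
Step 2: enter scope (depth=1)
Step 3: enter scope (depth=2)
Step 4: declare d=(read c)=64 at depth 2
Step 5: enter scope (depth=3)
Step 6: enter scope (depth=4)
Step 7: declare c=68 at depth 4
Step 8: declare c=(read d)=64 at depth 4
Visible at query point: c=64 d=64

Answer: 4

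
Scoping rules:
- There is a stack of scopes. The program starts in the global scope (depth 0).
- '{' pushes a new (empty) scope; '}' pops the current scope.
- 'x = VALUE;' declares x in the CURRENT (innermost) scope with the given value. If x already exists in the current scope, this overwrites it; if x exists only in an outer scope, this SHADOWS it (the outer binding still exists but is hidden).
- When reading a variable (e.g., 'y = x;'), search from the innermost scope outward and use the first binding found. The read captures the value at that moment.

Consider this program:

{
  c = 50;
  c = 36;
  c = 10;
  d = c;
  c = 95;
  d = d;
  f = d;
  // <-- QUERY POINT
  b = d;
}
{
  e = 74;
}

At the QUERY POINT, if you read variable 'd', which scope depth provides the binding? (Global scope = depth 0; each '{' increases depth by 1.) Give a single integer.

Step 1: enter scope (depth=1)
Step 2: declare c=50 at depth 1
Step 3: declare c=36 at depth 1
Step 4: declare c=10 at depth 1
Step 5: declare d=(read c)=10 at depth 1
Step 6: declare c=95 at depth 1
Step 7: declare d=(read d)=10 at depth 1
Step 8: declare f=(read d)=10 at depth 1
Visible at query point: c=95 d=10 f=10

Answer: 1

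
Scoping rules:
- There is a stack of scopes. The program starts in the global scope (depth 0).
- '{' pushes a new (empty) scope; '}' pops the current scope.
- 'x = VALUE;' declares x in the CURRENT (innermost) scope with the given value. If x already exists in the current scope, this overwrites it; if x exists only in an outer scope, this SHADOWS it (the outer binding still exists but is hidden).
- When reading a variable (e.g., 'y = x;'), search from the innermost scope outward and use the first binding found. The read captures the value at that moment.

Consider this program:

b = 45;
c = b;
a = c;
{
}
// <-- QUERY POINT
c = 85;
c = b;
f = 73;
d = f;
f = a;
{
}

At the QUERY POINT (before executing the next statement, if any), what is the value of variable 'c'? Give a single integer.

Step 1: declare b=45 at depth 0
Step 2: declare c=(read b)=45 at depth 0
Step 3: declare a=(read c)=45 at depth 0
Step 4: enter scope (depth=1)
Step 5: exit scope (depth=0)
Visible at query point: a=45 b=45 c=45

Answer: 45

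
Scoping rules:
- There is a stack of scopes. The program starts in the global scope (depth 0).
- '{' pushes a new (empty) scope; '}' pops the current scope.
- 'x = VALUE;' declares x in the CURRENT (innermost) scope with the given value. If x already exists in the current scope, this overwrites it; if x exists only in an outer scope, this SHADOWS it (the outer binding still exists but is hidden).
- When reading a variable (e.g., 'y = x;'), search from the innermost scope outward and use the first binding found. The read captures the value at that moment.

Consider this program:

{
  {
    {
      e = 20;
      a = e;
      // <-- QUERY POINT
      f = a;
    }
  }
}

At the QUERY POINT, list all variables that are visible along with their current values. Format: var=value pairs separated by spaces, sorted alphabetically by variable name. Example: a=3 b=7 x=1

Step 1: enter scope (depth=1)
Step 2: enter scope (depth=2)
Step 3: enter scope (depth=3)
Step 4: declare e=20 at depth 3
Step 5: declare a=(read e)=20 at depth 3
Visible at query point: a=20 e=20

Answer: a=20 e=20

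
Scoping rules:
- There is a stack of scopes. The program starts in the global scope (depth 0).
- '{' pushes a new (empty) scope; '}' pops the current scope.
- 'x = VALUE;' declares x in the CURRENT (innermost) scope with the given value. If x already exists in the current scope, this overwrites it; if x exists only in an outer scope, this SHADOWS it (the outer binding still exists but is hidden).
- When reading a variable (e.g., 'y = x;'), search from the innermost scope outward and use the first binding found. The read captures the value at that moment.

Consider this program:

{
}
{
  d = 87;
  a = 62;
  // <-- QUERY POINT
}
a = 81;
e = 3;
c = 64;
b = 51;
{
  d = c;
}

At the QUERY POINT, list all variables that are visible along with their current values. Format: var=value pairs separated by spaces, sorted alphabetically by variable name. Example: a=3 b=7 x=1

Answer: a=62 d=87

Derivation:
Step 1: enter scope (depth=1)
Step 2: exit scope (depth=0)
Step 3: enter scope (depth=1)
Step 4: declare d=87 at depth 1
Step 5: declare a=62 at depth 1
Visible at query point: a=62 d=87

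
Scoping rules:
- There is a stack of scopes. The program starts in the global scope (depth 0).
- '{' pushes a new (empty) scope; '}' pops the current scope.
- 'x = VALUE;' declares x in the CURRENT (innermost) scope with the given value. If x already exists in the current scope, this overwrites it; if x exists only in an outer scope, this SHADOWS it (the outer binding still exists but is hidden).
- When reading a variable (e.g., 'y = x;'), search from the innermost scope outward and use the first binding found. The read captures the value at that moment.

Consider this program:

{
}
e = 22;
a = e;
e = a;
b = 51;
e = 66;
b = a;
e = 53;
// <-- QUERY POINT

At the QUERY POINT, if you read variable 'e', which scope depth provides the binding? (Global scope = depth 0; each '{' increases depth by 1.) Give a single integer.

Step 1: enter scope (depth=1)
Step 2: exit scope (depth=0)
Step 3: declare e=22 at depth 0
Step 4: declare a=(read e)=22 at depth 0
Step 5: declare e=(read a)=22 at depth 0
Step 6: declare b=51 at depth 0
Step 7: declare e=66 at depth 0
Step 8: declare b=(read a)=22 at depth 0
Step 9: declare e=53 at depth 0
Visible at query point: a=22 b=22 e=53

Answer: 0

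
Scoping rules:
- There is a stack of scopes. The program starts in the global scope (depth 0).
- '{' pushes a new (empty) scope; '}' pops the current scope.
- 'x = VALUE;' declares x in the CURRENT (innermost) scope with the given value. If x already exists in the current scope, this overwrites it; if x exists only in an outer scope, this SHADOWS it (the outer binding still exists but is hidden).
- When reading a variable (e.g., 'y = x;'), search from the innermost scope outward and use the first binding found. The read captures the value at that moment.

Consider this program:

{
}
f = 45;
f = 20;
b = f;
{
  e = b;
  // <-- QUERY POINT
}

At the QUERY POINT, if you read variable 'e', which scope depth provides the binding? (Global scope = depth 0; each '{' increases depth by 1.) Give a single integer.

Step 1: enter scope (depth=1)
Step 2: exit scope (depth=0)
Step 3: declare f=45 at depth 0
Step 4: declare f=20 at depth 0
Step 5: declare b=(read f)=20 at depth 0
Step 6: enter scope (depth=1)
Step 7: declare e=(read b)=20 at depth 1
Visible at query point: b=20 e=20 f=20

Answer: 1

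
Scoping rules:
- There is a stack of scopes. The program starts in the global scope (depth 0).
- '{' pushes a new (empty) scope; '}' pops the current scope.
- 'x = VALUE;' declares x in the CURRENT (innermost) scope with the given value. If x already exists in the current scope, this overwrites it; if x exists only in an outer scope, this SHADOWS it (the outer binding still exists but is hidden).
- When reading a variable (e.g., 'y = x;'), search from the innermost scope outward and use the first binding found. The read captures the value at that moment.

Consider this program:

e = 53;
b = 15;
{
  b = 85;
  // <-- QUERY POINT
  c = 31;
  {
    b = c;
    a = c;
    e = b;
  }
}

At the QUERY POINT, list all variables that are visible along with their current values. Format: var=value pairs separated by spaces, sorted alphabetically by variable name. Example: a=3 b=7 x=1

Step 1: declare e=53 at depth 0
Step 2: declare b=15 at depth 0
Step 3: enter scope (depth=1)
Step 4: declare b=85 at depth 1
Visible at query point: b=85 e=53

Answer: b=85 e=53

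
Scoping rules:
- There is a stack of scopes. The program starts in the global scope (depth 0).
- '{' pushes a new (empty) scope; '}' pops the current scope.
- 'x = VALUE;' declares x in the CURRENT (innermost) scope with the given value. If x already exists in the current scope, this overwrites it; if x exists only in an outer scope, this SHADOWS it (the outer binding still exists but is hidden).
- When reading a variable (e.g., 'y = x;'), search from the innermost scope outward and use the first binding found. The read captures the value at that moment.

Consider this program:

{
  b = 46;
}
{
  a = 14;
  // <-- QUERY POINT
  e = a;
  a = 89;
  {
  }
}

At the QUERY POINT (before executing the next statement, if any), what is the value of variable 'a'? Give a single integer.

Answer: 14

Derivation:
Step 1: enter scope (depth=1)
Step 2: declare b=46 at depth 1
Step 3: exit scope (depth=0)
Step 4: enter scope (depth=1)
Step 5: declare a=14 at depth 1
Visible at query point: a=14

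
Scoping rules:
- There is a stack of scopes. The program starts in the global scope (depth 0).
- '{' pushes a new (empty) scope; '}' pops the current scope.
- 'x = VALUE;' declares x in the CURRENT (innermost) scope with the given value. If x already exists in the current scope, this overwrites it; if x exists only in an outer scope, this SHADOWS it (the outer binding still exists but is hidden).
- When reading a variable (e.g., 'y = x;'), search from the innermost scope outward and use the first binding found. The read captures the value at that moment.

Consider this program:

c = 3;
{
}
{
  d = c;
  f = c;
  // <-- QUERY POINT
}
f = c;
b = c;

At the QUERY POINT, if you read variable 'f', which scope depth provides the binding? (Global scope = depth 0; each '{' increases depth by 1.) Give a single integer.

Answer: 1

Derivation:
Step 1: declare c=3 at depth 0
Step 2: enter scope (depth=1)
Step 3: exit scope (depth=0)
Step 4: enter scope (depth=1)
Step 5: declare d=(read c)=3 at depth 1
Step 6: declare f=(read c)=3 at depth 1
Visible at query point: c=3 d=3 f=3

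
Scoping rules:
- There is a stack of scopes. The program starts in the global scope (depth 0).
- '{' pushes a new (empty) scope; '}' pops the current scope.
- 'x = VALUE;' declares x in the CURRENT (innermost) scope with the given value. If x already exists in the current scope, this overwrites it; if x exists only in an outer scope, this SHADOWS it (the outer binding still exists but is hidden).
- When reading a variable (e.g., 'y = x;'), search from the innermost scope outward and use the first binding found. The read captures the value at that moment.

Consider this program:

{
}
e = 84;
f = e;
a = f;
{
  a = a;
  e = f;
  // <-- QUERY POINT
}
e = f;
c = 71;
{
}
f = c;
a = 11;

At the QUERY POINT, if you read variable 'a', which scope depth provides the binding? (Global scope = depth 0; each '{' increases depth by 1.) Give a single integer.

Step 1: enter scope (depth=1)
Step 2: exit scope (depth=0)
Step 3: declare e=84 at depth 0
Step 4: declare f=(read e)=84 at depth 0
Step 5: declare a=(read f)=84 at depth 0
Step 6: enter scope (depth=1)
Step 7: declare a=(read a)=84 at depth 1
Step 8: declare e=(read f)=84 at depth 1
Visible at query point: a=84 e=84 f=84

Answer: 1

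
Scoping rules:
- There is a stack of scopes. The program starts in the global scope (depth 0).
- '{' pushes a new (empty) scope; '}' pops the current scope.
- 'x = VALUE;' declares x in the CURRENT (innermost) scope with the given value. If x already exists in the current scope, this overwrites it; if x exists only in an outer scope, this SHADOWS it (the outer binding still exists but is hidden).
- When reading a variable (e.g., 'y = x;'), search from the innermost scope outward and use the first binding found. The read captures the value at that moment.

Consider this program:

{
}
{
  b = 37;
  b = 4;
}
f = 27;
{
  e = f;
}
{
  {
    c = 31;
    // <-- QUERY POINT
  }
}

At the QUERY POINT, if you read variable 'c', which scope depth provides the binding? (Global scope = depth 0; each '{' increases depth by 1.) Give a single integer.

Step 1: enter scope (depth=1)
Step 2: exit scope (depth=0)
Step 3: enter scope (depth=1)
Step 4: declare b=37 at depth 1
Step 5: declare b=4 at depth 1
Step 6: exit scope (depth=0)
Step 7: declare f=27 at depth 0
Step 8: enter scope (depth=1)
Step 9: declare e=(read f)=27 at depth 1
Step 10: exit scope (depth=0)
Step 11: enter scope (depth=1)
Step 12: enter scope (depth=2)
Step 13: declare c=31 at depth 2
Visible at query point: c=31 f=27

Answer: 2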